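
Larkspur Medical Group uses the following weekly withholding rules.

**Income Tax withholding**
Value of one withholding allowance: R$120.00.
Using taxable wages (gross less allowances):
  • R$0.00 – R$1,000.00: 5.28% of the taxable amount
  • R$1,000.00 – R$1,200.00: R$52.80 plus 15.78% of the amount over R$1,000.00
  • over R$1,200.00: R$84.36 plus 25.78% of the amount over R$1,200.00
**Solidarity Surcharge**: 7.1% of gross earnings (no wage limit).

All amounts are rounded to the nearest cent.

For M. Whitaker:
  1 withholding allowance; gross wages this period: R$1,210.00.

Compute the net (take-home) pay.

R$1,057.09

Income Tax: taxable = R$1,210.00 − 1×R$120.00 = R$1,090.00
  R$52.80 + 15.78% × (R$1,090.00 − R$1,000.00) = R$52.80 + 15.78% × R$90.00 = R$67.00
Solidarity Surcharge: 7.1% × R$1,210.00 = R$85.91
Total withheld: R$67.00 + R$85.91 = R$152.91
Net pay: R$1,210.00 − R$152.91 = R$1,057.09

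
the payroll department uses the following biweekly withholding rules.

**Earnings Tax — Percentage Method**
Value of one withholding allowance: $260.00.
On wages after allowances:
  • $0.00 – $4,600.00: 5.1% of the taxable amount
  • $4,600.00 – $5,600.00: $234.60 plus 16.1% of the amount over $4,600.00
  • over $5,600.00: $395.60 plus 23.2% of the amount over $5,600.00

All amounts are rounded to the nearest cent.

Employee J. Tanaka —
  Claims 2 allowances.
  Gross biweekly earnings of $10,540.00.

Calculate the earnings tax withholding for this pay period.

Earnings Tax: taxable = $10,540.00 − 2×$260.00 = $10,020.00
  $395.60 + 23.2% × ($10,020.00 − $5,600.00) = $395.60 + 23.2% × $4,420.00 = $1,421.04

$1,421.04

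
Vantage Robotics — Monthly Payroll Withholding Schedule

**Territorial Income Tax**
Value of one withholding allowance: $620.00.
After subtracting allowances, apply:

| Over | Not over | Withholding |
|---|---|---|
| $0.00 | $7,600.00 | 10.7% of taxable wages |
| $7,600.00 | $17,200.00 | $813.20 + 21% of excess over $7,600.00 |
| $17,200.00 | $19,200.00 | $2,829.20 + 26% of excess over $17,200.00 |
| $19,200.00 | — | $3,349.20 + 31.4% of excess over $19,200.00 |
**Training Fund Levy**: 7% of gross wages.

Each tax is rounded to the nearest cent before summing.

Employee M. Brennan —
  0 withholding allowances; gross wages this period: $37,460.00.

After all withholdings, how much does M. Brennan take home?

Territorial Income Tax: taxable = $37,460.00
  $3,349.20 + 31.4% × ($37,460.00 − $19,200.00) = $3,349.20 + 31.4% × $18,260.00 = $9,082.84
Training Fund Levy: 7% × $37,460.00 = $2,622.20
Total withheld: $9,082.84 + $2,622.20 = $11,705.04
Net pay: $37,460.00 − $11,705.04 = $25,754.96

$25,754.96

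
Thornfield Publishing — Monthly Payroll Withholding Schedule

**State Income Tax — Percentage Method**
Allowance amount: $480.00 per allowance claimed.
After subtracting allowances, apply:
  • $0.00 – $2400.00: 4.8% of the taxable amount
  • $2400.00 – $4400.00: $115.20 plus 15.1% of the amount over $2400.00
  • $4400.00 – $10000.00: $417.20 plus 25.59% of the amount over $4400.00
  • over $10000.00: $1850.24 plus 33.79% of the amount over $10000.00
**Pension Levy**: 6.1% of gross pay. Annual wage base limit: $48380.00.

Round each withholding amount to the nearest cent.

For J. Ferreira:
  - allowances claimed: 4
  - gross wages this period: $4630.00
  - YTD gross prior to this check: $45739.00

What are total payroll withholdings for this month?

$323.11

State Income Tax: taxable = $4630.00 − 4×$480.00 = $2710.00
  $115.20 + 15.1% × ($2710.00 − $2400.00) = $115.20 + 15.1% × $310.00 = $162.01
Pension Levy: cap $48380.00 − YTD $45739.00 = $2641.00 subject; 6.1% × $2641.00 = $161.10
Total: $162.01 + $161.10 = $323.11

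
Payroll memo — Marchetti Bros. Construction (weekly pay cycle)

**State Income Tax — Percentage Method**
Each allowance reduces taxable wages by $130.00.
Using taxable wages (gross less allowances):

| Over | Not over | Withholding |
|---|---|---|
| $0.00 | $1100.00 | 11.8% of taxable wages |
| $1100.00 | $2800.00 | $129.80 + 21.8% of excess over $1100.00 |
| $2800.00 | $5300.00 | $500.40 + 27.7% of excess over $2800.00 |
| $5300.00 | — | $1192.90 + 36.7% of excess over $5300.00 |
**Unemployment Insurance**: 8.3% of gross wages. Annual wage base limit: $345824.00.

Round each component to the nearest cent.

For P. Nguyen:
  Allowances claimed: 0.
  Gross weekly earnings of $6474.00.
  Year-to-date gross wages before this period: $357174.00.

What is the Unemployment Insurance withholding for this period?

$0.00

Unemployment Insurance: YTD $357174.00 ≥ cap $345824.00 → $0.00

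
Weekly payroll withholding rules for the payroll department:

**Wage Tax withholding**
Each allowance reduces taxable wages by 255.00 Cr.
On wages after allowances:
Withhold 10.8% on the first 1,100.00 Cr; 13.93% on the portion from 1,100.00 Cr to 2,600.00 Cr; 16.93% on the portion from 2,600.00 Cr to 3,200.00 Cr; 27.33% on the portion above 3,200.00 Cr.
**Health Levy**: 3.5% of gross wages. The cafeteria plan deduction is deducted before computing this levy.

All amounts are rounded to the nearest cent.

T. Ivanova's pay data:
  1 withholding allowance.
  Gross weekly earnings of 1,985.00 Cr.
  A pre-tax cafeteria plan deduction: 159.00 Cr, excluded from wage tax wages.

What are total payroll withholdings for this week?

Wage Tax: taxable = 1,985.00 Cr − 159.00 Cr − 1×255.00 Cr = 1,571.00 Cr
  118.80 Cr + 13.93% × (1,571.00 Cr − 1,100.00 Cr) = 118.80 Cr + 13.93% × 471.00 Cr = 184.41 Cr
Health Levy: 3.5% × 1,826.00 Cr = 63.91 Cr
Total: 184.41 Cr + 63.91 Cr = 248.32 Cr

248.32 Cr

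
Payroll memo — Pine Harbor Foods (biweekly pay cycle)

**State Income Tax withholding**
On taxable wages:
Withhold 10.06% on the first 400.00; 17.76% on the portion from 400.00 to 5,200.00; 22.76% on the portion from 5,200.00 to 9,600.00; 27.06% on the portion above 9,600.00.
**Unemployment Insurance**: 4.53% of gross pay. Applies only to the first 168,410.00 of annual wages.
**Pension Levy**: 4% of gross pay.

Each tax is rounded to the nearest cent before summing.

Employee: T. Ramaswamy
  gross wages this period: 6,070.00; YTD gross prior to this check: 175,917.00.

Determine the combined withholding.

State Income Tax: taxable = 6,070.00
  892.72 + 22.76% × (6,070.00 − 5,200.00) = 892.72 + 22.76% × 870.00 = 1,090.73
Unemployment Insurance: YTD 175,917.00 ≥ cap 168,410.00 → 0.00
Pension Levy: 4% × 6,070.00 = 242.80
Total: 1,090.73 + 0.00 + 242.80 = 1,333.53

1,333.53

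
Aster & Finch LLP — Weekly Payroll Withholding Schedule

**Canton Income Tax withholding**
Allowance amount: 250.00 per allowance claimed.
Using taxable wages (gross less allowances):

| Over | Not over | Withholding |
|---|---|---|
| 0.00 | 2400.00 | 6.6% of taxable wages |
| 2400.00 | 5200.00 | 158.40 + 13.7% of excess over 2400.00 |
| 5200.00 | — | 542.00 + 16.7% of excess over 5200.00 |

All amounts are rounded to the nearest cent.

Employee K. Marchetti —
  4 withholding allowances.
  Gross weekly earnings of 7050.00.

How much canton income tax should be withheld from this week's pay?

Canton Income Tax: taxable = 7050.00 − 4×250.00 = 6050.00
  542.00 + 16.7% × (6050.00 − 5200.00) = 542.00 + 16.7% × 850.00 = 683.95

683.95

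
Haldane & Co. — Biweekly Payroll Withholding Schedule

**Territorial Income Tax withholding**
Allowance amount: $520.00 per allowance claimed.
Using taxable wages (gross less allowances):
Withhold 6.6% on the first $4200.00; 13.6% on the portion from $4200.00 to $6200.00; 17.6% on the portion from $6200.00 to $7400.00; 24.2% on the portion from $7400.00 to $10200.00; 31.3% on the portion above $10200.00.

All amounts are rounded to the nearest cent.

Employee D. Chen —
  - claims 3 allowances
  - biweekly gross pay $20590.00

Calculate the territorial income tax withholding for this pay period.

$4201.79

Territorial Income Tax: taxable = $20590.00 − 3×$520.00 = $19030.00
  $1438.00 + 31.3% × ($19030.00 − $10200.00) = $1438.00 + 31.3% × $8830.00 = $4201.79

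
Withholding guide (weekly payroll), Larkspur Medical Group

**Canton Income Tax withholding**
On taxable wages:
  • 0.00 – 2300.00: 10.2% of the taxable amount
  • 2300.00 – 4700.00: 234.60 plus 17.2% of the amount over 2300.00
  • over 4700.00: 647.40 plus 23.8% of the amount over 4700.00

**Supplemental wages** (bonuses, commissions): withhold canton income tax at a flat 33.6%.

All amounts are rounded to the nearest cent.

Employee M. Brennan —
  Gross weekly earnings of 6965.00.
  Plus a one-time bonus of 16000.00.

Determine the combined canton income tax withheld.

Canton Income Tax: taxable = 6965.00
  647.40 + 23.8% × (6965.00 − 4700.00) = 647.40 + 23.8% × 2265.00 = 1186.47
Supplemental (33.6% flat on bonus): 33.6% × 16000.00 = 5376.00
Total canton income tax: 1186.47 + 5376.00 = 6562.47

6562.47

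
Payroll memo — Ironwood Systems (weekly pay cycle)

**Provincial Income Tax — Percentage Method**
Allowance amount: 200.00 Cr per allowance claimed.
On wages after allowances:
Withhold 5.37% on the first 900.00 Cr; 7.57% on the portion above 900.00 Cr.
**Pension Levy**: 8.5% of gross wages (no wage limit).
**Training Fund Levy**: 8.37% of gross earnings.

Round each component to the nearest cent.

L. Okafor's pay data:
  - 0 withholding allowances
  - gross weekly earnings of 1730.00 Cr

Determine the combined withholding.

Provincial Income Tax: taxable = 1730.00 Cr
  48.33 Cr + 7.57% × (1730.00 Cr − 900.00 Cr) = 48.33 Cr + 7.57% × 830.00 Cr = 111.16 Cr
Pension Levy: 8.5% × 1730.00 Cr = 147.05 Cr
Training Fund Levy: 8.37% × 1730.00 Cr = 144.80 Cr
Total: 111.16 Cr + 147.05 Cr + 144.80 Cr = 403.01 Cr

403.01 Cr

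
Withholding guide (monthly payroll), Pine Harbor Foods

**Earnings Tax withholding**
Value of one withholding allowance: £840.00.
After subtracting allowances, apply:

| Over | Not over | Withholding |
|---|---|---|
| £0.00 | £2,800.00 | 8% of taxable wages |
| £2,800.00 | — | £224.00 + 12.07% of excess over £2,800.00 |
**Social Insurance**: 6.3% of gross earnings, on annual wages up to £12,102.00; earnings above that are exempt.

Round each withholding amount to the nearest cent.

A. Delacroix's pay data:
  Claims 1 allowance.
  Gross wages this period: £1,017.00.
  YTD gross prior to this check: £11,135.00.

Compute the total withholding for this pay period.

£75.08

Earnings Tax: taxable = £1,017.00 − 1×£840.00 = £177.00
  8% × £177.00 = £14.16
Social Insurance: cap £12,102.00 − YTD £11,135.00 = £967.00 subject; 6.3% × £967.00 = £60.92
Total: £14.16 + £60.92 = £75.08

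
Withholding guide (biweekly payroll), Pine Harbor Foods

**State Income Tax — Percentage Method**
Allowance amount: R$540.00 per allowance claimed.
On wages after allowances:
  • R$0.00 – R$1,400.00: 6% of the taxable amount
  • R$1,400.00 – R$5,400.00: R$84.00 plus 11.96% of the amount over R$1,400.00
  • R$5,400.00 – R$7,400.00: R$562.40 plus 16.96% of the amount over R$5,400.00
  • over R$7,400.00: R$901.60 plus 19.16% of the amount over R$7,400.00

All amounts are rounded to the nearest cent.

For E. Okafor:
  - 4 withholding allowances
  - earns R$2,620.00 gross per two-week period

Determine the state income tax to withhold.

State Income Tax: taxable = R$2,620.00 − 4×R$540.00 = R$460.00
  6% × R$460.00 = R$27.60

R$27.60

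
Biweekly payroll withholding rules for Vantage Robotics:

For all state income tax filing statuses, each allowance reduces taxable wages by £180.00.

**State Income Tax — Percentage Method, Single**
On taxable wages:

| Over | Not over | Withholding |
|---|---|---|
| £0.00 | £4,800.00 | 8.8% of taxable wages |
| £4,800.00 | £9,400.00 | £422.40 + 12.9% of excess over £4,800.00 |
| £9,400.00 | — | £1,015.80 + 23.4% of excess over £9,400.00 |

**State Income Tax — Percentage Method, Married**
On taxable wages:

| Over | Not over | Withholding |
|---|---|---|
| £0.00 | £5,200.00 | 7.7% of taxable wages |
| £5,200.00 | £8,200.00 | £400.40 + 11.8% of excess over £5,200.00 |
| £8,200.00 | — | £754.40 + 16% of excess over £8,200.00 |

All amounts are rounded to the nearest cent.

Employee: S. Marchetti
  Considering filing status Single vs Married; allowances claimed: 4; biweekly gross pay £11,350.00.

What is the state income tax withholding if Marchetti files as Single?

£1,303.62

State Income Tax (Single): taxable = £11,350.00 − 4×£180.00 = £10,630.00
  £1,015.80 + 23.4% × (£10,630.00 − £9,400.00) = £1,015.80 + 23.4% × £1,230.00 = £1,303.62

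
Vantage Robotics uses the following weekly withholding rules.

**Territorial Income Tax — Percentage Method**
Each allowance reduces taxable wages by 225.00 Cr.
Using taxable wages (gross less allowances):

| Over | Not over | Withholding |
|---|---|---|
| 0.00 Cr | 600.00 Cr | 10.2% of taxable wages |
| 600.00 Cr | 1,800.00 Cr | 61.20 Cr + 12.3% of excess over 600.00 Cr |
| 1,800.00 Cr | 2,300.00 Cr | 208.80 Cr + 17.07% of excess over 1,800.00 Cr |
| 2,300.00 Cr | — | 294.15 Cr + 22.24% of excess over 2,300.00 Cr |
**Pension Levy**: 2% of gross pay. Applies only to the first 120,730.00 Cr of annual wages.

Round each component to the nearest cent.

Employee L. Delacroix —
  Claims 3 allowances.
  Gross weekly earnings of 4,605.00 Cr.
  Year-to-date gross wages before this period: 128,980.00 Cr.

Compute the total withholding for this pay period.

656.66 Cr

Territorial Income Tax: taxable = 4,605.00 Cr − 3×225.00 Cr = 3,930.00 Cr
  294.15 Cr + 22.24% × (3,930.00 Cr − 2,300.00 Cr) = 294.15 Cr + 22.24% × 1,630.00 Cr = 656.66 Cr
Pension Levy: YTD 128,980.00 Cr ≥ cap 120,730.00 Cr → 0.00 Cr
Total: 656.66 Cr + 0.00 Cr = 656.66 Cr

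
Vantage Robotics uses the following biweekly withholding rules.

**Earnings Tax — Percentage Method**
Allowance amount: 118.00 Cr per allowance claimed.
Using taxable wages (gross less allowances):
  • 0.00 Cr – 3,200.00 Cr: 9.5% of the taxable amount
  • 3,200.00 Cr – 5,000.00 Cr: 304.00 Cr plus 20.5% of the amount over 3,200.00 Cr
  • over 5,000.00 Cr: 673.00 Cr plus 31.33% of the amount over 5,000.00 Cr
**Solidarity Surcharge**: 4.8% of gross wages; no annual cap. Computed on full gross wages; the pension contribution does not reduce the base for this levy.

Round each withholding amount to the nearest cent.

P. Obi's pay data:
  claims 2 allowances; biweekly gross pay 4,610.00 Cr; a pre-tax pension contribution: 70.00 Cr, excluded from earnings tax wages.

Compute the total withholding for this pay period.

751.60 Cr

Earnings Tax: taxable = 4,610.00 Cr − 70.00 Cr − 2×118.00 Cr = 4,304.00 Cr
  304.00 Cr + 20.5% × (4,304.00 Cr − 3,200.00 Cr) = 304.00 Cr + 20.5% × 1,104.00 Cr = 530.32 Cr
Solidarity Surcharge: 4.8% × 4,610.00 Cr = 221.28 Cr
Total: 530.32 Cr + 221.28 Cr = 751.60 Cr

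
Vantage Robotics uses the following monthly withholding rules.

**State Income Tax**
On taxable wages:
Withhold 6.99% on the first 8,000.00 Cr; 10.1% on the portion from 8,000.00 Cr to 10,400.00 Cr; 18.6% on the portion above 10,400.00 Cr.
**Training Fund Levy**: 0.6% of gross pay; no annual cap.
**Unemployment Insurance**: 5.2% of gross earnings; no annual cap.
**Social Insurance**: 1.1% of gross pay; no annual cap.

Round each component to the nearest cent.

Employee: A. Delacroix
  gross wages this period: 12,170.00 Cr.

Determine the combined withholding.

State Income Tax: taxable = 12,170.00 Cr
  801.60 Cr + 18.6% × (12,170.00 Cr − 10,400.00 Cr) = 801.60 Cr + 18.6% × 1,770.00 Cr = 1,130.82 Cr
Training Fund Levy: 0.6% × 12,170.00 Cr = 73.02 Cr
Unemployment Insurance: 5.2% × 12,170.00 Cr = 632.84 Cr
Social Insurance: 1.1% × 12,170.00 Cr = 133.87 Cr
Total: 1,130.82 Cr + 73.02 Cr + 632.84 Cr + 133.87 Cr = 1,970.55 Cr

1,970.55 Cr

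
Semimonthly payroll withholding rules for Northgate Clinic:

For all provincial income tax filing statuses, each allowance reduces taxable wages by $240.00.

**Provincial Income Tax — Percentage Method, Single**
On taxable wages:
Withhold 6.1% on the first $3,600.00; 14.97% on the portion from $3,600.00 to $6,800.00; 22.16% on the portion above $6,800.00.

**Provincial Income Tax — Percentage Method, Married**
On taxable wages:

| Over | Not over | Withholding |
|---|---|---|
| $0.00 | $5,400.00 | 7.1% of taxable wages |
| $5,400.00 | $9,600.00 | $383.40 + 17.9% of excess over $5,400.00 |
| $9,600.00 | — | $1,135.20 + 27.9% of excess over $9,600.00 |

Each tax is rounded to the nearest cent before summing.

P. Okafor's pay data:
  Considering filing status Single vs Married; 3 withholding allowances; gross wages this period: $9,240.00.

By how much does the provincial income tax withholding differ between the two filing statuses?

$137.91

Provincial Income Tax (Single): taxable = $9,240.00 − 3×$240.00 = $8,520.00
  $698.64 + 22.16% × ($8,520.00 − $6,800.00) = $698.64 + 22.16% × $1,720.00 = $1,079.79
Provincial Income Tax (Married): taxable = $9,240.00 − 3×$240.00 = $8,520.00
  $383.40 + 17.9% × ($8,520.00 − $5,400.00) = $383.40 + 17.9% × $3,120.00 = $941.88
Difference: |$1,079.79 − $941.88| = $137.91 (higher under Single)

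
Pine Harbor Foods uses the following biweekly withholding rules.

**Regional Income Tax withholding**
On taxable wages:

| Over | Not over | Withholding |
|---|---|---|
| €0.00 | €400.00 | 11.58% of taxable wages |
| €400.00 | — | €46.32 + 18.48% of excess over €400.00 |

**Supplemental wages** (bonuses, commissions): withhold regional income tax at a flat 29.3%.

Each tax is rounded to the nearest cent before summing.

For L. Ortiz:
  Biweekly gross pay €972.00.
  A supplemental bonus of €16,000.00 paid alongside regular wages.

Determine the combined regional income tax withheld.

Regional Income Tax: taxable = €972.00
  €46.32 + 18.48% × (€972.00 − €400.00) = €46.32 + 18.48% × €572.00 = €152.03
Supplemental (29.3% flat on bonus): 29.3% × €16,000.00 = €4,688.00
Total regional income tax: €152.03 + €4,688.00 = €4,840.03

€4,840.03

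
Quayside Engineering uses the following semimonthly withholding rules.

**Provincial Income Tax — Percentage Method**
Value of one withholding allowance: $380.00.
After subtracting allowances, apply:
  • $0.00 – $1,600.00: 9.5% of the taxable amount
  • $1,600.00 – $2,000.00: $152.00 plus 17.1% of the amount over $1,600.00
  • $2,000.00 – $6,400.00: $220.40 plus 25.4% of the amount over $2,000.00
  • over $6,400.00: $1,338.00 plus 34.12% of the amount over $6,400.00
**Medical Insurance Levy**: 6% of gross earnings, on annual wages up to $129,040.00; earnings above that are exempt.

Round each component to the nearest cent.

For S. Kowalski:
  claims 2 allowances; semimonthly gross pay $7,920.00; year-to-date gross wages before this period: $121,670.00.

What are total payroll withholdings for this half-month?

$2,039.51

Provincial Income Tax: taxable = $7,920.00 − 2×$380.00 = $7,160.00
  $1,338.00 + 34.12% × ($7,160.00 − $6,400.00) = $1,338.00 + 34.12% × $760.00 = $1,597.31
Medical Insurance Levy: cap $129,040.00 − YTD $121,670.00 = $7,370.00 subject; 6% × $7,370.00 = $442.20
Total: $1,597.31 + $442.20 = $2,039.51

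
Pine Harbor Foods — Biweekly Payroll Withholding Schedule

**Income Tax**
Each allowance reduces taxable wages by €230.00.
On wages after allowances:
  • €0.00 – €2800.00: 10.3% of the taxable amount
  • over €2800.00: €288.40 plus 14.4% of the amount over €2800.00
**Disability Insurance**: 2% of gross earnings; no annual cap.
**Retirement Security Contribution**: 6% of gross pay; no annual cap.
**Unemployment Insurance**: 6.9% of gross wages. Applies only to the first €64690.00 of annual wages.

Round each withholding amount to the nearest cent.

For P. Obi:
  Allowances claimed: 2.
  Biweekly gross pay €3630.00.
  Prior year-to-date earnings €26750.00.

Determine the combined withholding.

Income Tax: taxable = €3630.00 − 2×€230.00 = €3170.00
  €288.40 + 14.4% × (€3170.00 − €2800.00) = €288.40 + 14.4% × €370.00 = €341.68
Disability Insurance: 2% × €3630.00 = €72.60
Retirement Security Contribution: 6% × €3630.00 = €217.80
Unemployment Insurance: 6.9% × €3630.00 = €250.47
Total: €341.68 + €72.60 + €217.80 + €250.47 = €882.55

€882.55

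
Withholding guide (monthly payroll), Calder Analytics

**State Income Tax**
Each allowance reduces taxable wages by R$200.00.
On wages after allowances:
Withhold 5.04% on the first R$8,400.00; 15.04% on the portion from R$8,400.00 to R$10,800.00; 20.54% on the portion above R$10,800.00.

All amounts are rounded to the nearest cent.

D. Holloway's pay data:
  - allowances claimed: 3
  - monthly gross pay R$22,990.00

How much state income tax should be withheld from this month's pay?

R$3,164.91

State Income Tax: taxable = R$22,990.00 − 3×R$200.00 = R$22,390.00
  R$784.32 + 20.54% × (R$22,390.00 − R$10,800.00) = R$784.32 + 20.54% × R$11,590.00 = R$3,164.91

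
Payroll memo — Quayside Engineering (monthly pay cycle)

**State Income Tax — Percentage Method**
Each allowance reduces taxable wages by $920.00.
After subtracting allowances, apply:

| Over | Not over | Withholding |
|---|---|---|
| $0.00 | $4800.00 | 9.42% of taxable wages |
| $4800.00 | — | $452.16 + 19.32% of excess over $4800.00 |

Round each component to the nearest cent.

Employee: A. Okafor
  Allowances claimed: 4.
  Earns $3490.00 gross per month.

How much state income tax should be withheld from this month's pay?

State Income Tax: taxable = $3490.00 − 4×$920.00 = $-190.00
  Taxable ≤ 0 → $0.00

$0.00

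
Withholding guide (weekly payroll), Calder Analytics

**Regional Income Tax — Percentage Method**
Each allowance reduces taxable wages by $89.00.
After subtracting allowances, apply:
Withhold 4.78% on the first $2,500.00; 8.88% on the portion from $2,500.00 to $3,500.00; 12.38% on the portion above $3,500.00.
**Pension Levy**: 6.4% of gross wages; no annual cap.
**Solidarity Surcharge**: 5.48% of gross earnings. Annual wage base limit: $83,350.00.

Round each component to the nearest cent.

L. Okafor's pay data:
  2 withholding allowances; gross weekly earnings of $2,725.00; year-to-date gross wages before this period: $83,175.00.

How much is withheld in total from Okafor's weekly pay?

$307.66

Regional Income Tax: taxable = $2,725.00 − 2×$89.00 = $2,547.00
  $119.50 + 8.88% × ($2,547.00 − $2,500.00) = $119.50 + 8.88% × $47.00 = $123.67
Pension Levy: 6.4% × $2,725.00 = $174.40
Solidarity Surcharge: cap $83,350.00 − YTD $83,175.00 = $175.00 subject; 5.48% × $175.00 = $9.59
Total: $123.67 + $174.40 + $9.59 = $307.66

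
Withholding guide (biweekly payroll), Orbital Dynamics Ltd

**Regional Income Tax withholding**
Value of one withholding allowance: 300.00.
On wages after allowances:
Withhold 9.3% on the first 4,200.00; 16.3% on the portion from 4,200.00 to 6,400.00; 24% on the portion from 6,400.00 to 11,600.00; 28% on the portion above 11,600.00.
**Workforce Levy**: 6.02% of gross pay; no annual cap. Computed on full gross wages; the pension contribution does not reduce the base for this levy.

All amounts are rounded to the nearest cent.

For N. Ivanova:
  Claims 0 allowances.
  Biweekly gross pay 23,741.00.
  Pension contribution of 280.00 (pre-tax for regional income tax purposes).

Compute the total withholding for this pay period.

Regional Income Tax: taxable = 23,741.00 − 280.00 = 23,461.00
  1,997.20 + 28% × (23,461.00 − 11,600.00) = 1,997.20 + 28% × 11,861.00 = 5,318.28
Workforce Levy: 6.02% × 23,741.00 = 1,429.21
Total: 5,318.28 + 1,429.21 = 6,747.49

6,747.49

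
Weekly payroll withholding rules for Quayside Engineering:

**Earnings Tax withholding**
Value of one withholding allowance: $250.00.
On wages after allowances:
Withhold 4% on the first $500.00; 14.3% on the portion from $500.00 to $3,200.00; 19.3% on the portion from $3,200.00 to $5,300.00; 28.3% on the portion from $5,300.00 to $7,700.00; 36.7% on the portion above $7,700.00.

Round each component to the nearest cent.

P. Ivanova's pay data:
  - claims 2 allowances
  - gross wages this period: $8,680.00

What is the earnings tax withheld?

Earnings Tax: taxable = $8,680.00 − 2×$250.00 = $8,180.00
  $1,490.60 + 36.7% × ($8,180.00 − $7,700.00) = $1,490.60 + 36.7% × $480.00 = $1,666.76

$1,666.76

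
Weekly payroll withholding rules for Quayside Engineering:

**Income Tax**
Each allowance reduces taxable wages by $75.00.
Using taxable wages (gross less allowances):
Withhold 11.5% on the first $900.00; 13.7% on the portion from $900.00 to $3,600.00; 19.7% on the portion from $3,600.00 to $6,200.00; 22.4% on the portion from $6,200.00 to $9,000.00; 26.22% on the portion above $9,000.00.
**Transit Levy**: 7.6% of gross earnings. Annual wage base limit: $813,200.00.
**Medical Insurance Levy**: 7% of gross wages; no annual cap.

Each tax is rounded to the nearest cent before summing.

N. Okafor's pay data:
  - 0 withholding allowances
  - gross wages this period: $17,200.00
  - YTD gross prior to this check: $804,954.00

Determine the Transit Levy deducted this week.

Transit Levy: cap $813,200.00 − YTD $804,954.00 = $8,246.00 subject; 7.6% × $8,246.00 = $626.70

$626.70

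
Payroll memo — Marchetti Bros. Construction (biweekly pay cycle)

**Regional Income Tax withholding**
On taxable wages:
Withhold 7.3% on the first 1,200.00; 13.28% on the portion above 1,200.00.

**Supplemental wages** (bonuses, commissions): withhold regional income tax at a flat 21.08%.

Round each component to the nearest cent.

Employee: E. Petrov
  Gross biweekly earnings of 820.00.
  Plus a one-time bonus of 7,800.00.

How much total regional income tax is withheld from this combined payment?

1,704.10

Regional Income Tax: taxable = 820.00
  7.3% × 820.00 = 59.86
Supplemental (21.08% flat on bonus): 21.08% × 7,800.00 = 1,644.24
Total regional income tax: 59.86 + 1,644.24 = 1,704.10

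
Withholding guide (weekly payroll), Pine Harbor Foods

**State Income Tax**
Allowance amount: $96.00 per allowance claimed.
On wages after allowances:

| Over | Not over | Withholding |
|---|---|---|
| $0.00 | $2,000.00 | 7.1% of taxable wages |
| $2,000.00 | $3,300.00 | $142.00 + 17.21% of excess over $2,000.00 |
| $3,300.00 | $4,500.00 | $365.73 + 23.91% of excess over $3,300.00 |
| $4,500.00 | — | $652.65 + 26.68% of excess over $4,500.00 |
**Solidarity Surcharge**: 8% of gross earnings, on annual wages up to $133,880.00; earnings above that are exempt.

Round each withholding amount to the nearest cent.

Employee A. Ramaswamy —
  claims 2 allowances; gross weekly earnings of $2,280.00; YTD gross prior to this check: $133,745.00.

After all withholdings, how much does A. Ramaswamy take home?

State Income Tax: taxable = $2,280.00 − 2×$96.00 = $2,088.00
  $142.00 + 17.21% × ($2,088.00 − $2,000.00) = $142.00 + 17.21% × $88.00 = $157.14
Solidarity Surcharge: cap $133,880.00 − YTD $133,745.00 = $135.00 subject; 8% × $135.00 = $10.80
Total withheld: $157.14 + $10.80 = $167.94
Net pay: $2,280.00 − $167.94 = $2,112.06

$2,112.06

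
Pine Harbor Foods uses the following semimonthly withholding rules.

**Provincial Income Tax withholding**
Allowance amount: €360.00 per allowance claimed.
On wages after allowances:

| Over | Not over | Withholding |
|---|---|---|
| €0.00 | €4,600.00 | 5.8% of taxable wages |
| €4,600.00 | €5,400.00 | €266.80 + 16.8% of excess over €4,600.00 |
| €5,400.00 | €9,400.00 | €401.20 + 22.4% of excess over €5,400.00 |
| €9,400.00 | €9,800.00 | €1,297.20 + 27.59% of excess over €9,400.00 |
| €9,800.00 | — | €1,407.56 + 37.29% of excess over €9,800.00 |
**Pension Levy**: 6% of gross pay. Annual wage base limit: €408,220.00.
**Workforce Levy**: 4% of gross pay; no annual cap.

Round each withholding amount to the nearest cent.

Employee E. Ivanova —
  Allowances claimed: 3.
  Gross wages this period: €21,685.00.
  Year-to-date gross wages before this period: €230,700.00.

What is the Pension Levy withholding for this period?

€1,301.10

Pension Levy: 6% × €21,685.00 = €1,301.10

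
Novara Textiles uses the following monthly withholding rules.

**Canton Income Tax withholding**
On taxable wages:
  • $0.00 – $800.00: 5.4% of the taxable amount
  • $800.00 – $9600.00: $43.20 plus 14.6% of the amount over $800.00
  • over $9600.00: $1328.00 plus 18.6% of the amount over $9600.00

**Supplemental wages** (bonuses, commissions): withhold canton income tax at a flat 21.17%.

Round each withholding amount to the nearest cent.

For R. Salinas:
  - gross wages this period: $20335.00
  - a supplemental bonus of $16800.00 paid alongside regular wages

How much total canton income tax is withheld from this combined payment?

$6881.27

Canton Income Tax: taxable = $20335.00
  $1328.00 + 18.6% × ($20335.00 − $9600.00) = $1328.00 + 18.6% × $10735.00 = $3324.71
Supplemental (21.17% flat on bonus): 21.17% × $16800.00 = $3556.56
Total canton income tax: $3324.71 + $3556.56 = $6881.27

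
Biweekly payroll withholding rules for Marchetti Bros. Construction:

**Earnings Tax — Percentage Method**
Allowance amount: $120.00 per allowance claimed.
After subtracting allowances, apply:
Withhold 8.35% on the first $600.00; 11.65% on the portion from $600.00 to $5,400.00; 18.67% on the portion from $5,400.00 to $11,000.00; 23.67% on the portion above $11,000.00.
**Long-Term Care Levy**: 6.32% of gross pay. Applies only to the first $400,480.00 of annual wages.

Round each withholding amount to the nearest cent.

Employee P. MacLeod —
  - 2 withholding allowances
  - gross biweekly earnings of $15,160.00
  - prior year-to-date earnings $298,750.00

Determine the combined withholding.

$3,540.79

Earnings Tax: taxable = $15,160.00 − 2×$120.00 = $14,920.00
  $1,654.82 + 23.67% × ($14,920.00 − $11,000.00) = $1,654.82 + 23.67% × $3,920.00 = $2,582.68
Long-Term Care Levy: 6.32% × $15,160.00 = $958.11
Total: $2,582.68 + $958.11 = $3,540.79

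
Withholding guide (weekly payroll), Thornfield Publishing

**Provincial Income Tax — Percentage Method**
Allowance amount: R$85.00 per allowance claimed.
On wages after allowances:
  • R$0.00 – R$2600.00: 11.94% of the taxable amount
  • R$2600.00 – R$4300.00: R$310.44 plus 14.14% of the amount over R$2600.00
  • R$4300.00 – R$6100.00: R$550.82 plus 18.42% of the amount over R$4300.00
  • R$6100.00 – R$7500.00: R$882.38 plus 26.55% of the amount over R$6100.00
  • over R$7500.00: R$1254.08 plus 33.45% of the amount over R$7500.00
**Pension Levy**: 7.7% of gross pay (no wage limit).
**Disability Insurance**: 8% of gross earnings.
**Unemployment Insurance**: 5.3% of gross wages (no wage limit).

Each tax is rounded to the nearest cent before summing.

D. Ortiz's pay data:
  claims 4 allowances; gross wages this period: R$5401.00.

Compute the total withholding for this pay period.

Provincial Income Tax: taxable = R$5401.00 − 4×R$85.00 = R$5061.00
  R$550.82 + 18.42% × (R$5061.00 − R$4300.00) = R$550.82 + 18.42% × R$761.00 = R$691.00
Pension Levy: 7.7% × R$5401.00 = R$415.88
Disability Insurance: 8% × R$5401.00 = R$432.08
Unemployment Insurance: 5.3% × R$5401.00 = R$286.25
Total: R$691.00 + R$415.88 + R$432.08 + R$286.25 = R$1825.21

R$1825.21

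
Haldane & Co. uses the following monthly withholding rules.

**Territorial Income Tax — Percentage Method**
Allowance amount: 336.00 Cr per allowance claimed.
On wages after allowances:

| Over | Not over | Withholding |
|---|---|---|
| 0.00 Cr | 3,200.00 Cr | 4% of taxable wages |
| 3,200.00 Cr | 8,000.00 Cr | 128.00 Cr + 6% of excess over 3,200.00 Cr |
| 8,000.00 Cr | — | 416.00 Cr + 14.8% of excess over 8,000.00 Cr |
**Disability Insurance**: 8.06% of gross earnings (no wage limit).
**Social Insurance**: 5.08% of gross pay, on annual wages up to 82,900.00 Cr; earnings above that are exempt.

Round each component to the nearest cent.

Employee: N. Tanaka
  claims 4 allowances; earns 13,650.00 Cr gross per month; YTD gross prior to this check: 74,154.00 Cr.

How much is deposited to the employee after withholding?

11,052.22 Cr

Territorial Income Tax: taxable = 13,650.00 Cr − 4×336.00 Cr = 12,306.00 Cr
  416.00 Cr + 14.8% × (12,306.00 Cr − 8,000.00 Cr) = 416.00 Cr + 14.8% × 4,306.00 Cr = 1,053.29 Cr
Disability Insurance: 8.06% × 13,650.00 Cr = 1,100.19 Cr
Social Insurance: cap 82,900.00 Cr − YTD 74,154.00 Cr = 8,746.00 Cr subject; 5.08% × 8,746.00 Cr = 444.30 Cr
Total withheld: 1,053.29 Cr + 1,100.19 Cr + 444.30 Cr = 2,597.78 Cr
Net pay: 13,650.00 Cr − 2,597.78 Cr = 11,052.22 Cr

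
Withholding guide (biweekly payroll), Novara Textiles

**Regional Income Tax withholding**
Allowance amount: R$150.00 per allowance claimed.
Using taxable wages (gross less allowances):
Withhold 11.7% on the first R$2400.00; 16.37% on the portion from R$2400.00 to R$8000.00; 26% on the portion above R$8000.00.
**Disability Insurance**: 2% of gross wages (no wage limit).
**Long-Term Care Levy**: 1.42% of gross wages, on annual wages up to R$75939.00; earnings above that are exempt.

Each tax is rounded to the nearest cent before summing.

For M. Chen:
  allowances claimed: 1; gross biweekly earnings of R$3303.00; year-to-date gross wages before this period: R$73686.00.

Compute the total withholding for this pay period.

Regional Income Tax: taxable = R$3303.00 − 1×R$150.00 = R$3153.00
  R$280.80 + 16.37% × (R$3153.00 − R$2400.00) = R$280.80 + 16.37% × R$753.00 = R$404.07
Disability Insurance: 2% × R$3303.00 = R$66.06
Long-Term Care Levy: cap R$75939.00 − YTD R$73686.00 = R$2253.00 subject; 1.42% × R$2253.00 = R$31.99
Total: R$404.07 + R$66.06 + R$31.99 = R$502.12

R$502.12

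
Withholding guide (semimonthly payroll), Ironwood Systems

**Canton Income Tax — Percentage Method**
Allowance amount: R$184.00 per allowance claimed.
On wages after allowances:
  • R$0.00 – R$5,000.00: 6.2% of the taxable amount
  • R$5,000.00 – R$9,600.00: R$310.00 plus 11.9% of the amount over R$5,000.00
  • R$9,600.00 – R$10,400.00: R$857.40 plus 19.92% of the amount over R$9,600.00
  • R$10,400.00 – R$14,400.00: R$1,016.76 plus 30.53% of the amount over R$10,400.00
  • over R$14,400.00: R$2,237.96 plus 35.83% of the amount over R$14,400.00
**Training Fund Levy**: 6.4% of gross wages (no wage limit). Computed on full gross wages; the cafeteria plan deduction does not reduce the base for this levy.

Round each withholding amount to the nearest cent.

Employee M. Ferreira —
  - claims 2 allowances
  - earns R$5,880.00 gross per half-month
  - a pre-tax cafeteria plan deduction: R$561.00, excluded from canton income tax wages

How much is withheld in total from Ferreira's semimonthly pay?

Canton Income Tax: taxable = R$5,880.00 − R$561.00 − 2×R$184.00 = R$4,951.00
  6.2% × R$4,951.00 = R$306.96
Training Fund Levy: 6.4% × R$5,880.00 = R$376.32
Total: R$306.96 + R$376.32 = R$683.28

R$683.28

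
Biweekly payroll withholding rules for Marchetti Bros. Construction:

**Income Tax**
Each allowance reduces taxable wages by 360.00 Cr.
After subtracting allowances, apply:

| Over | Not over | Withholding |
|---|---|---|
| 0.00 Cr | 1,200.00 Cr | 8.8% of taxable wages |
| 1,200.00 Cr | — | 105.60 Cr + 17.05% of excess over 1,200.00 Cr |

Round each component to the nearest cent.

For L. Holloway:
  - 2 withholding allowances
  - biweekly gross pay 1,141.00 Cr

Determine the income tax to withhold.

Income Tax: taxable = 1,141.00 Cr − 2×360.00 Cr = 421.00 Cr
  8.8% × 421.00 Cr = 37.05 Cr

37.05 Cr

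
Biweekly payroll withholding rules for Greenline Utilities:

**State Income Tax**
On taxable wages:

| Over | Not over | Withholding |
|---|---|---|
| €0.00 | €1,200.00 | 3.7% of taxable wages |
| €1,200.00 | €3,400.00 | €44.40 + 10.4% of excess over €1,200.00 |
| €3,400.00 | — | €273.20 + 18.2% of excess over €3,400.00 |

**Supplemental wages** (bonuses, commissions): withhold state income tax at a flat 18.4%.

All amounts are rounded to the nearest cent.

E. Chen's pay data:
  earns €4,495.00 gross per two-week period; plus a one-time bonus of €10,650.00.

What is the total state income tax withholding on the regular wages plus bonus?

State Income Tax: taxable = €4,495.00
  €273.20 + 18.2% × (€4,495.00 − €3,400.00) = €273.20 + 18.2% × €1,095.00 = €472.49
Supplemental (18.4% flat on bonus): 18.4% × €10,650.00 = €1,959.60
Total state income tax: €472.49 + €1,959.60 = €2,432.09

€2,432.09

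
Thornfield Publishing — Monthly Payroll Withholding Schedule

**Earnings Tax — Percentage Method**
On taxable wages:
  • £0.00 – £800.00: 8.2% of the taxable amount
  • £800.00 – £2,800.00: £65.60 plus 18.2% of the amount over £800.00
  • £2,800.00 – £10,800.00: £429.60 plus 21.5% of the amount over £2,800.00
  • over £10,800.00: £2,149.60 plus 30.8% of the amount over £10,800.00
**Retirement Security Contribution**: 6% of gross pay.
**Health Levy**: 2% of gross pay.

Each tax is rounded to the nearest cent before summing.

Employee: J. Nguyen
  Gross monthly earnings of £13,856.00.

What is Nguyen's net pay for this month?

£9,656.67

Earnings Tax: taxable = £13,856.00
  £2,149.60 + 30.8% × (£13,856.00 − £10,800.00) = £2,149.60 + 30.8% × £3,056.00 = £3,090.85
Retirement Security Contribution: 6% × £13,856.00 = £831.36
Health Levy: 2% × £13,856.00 = £277.12
Total withheld: £3,090.85 + £831.36 + £277.12 = £4,199.33
Net pay: £13,856.00 − £4,199.33 = £9,656.67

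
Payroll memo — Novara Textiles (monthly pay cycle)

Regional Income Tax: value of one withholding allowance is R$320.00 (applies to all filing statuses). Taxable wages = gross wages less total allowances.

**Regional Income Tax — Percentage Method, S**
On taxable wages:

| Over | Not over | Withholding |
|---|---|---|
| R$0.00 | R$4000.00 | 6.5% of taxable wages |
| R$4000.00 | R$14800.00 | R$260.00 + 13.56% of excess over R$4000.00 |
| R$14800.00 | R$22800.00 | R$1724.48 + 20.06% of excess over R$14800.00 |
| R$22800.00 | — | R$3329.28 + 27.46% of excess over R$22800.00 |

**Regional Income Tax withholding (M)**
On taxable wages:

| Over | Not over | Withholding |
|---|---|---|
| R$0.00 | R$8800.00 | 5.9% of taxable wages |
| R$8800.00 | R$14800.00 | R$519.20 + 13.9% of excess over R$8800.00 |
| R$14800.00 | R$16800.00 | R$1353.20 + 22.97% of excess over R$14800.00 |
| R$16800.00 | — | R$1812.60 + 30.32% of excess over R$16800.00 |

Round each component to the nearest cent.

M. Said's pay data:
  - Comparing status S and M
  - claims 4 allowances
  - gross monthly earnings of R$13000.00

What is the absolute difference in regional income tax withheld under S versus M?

R$381.75

Regional Income Tax (S): taxable = R$13000.00 − 4×R$320.00 = R$11720.00
  R$260.00 + 13.56% × (R$11720.00 − R$4000.00) = R$260.00 + 13.56% × R$7720.00 = R$1306.83
Regional Income Tax (M): taxable = R$13000.00 − 4×R$320.00 = R$11720.00
  R$519.20 + 13.9% × (R$11720.00 − R$8800.00) = R$519.20 + 13.9% × R$2920.00 = R$925.08
Difference: |R$1306.83 − R$925.08| = R$381.75 (higher under S)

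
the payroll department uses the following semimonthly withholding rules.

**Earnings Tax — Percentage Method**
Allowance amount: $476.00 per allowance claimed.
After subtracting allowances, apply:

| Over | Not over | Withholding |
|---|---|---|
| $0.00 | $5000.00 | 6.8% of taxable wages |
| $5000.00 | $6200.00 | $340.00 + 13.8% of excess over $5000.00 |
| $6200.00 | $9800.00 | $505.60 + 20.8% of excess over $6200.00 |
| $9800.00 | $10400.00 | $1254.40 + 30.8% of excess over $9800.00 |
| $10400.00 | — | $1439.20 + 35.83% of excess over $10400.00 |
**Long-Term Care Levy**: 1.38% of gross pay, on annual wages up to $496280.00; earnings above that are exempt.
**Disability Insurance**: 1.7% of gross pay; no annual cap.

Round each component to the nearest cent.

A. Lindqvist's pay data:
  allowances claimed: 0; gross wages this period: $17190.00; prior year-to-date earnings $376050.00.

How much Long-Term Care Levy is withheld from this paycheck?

$237.22

Long-Term Care Levy: 1.38% × $17190.00 = $237.22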